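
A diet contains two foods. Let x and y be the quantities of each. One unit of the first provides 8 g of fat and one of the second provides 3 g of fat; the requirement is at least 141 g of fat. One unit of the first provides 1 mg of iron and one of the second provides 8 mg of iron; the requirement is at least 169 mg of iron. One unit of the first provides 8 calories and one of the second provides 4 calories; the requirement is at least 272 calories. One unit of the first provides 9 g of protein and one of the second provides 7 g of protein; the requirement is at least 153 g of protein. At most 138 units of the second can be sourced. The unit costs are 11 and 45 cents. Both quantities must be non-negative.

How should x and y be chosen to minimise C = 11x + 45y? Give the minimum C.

Feasible corners and C = 11x + 45y:
  (0, 68) → C = 3060
  (0, 138) → C = 6210
  (169, 0) → C = 1859
  (25, 18) → C = 1085
The feasible region is unbounded (it extends along (1, 0)), but C strictly increases along every unbounded feasible direction, so there is no improving ray and the minimum is attained at a vertex.

x = 25, y = 18, minimum C = 1085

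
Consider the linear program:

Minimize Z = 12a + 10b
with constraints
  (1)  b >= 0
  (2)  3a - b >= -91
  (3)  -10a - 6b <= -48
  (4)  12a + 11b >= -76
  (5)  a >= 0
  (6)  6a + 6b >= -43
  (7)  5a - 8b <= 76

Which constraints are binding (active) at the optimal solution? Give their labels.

(1) and (3)

Extreme points and Z = 12a + 10b:
  (24/5, 0) → Z = 288/5
  (76/5, 0) → Z = 912/5
  (0, 91) → Z = 910
  (0, 8) → Z = 80
The feasible region is unbounded (it extends along (1, 3), (8, 5)), but Z strictly increases along every unbounded feasible direction, so there is no improving ray and the minimum is attained at a vertex.

The minimum is at (24/5, 0). Substituting into each constraint, equality holds for (1) and (3); the remaining constraints have slack.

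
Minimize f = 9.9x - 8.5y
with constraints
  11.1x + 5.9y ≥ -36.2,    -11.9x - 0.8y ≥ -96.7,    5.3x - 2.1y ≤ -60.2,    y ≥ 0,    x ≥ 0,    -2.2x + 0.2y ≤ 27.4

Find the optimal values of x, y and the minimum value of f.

x = 0, y = 120.875, minimum f = -1027.4375

Vertices and f = 9.9x - 8.5y:
  (15491/2923, 122889/2923) → f = -4455978/14615
  (0, 967/8) → f = -16439/16
  (0, 86/3) → f = -731/3

The optimum lies where -11.9x - 0.8y = -96.7 and x = 0.
Solving simultaneously gives x = 0, y = 967/8.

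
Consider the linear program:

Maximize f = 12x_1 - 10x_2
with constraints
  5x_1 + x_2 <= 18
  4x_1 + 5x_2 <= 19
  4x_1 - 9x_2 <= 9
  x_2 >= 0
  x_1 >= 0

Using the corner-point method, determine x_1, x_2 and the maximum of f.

x_1 = 171/49, x_2 = 27/49, maximum f = 1782/49

Corner points and f = 12x_1 - 10x_2:
  (71/21, 23/21) → f = 622/21
  (171/49, 27/49) → f = 1782/49
  (0, 19/5) → f = -38
  (9/4, 0) → f = 27
  (0, 0) → f = 0

The optimum lies where 5x_1 + x_2 = 18 and 4x_1 - 9x_2 = 9.
Solving simultaneously gives x_1 = 171/49, x_2 = 27/49.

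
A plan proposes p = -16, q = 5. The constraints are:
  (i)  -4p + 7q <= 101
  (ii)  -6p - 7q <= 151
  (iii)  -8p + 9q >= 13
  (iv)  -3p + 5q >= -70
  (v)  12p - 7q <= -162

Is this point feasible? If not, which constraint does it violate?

(i): 99 ≤ 101 ✓
(ii): 61 ≤ 151 ✓
(iii): 173 ≥ 13 ✓
(iv): 73 ≥ -70 ✓
(v): -227 ≤ -162 ✓

feasible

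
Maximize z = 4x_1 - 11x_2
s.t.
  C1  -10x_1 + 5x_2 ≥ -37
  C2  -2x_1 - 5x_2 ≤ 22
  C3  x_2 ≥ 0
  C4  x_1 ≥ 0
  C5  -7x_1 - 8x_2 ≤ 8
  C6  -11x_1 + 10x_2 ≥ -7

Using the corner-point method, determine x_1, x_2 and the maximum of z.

Extreme points and z = 4x_1 - 11x_2:
  (67/9, 337/45) → z = -263/5
  (0, 0) → z = 0
  (7/11, 0) → z = 28/11
The feasible region is unbounded (it extends along (0, 1), (1, 2)), but z strictly decreases along every unbounded feasible direction, so there is no improving ray and the maximum is attained at a vertex.

x_1 = 7/11, x_2 = 0, maximum z = 28/11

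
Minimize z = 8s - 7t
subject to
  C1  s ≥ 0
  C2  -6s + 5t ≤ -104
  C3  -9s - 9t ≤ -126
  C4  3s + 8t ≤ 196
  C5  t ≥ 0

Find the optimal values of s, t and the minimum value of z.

Extreme points and z = 8s - 7t:
  (604/21, 96/7) → z = 2816/21
  (52/3, 0) → z = 416/3
  (196/3, 0) → z = 1568/3

s = 604/21, t = 96/7, minimum z = 2816/21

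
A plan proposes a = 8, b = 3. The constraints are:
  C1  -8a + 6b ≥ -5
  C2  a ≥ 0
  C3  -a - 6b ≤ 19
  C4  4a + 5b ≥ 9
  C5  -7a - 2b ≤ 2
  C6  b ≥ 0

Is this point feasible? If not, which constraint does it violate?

Constraint C1: -8a + 6b = -46, which is not ≥ -5. All other constraints are satisfied.

not feasible — violates C1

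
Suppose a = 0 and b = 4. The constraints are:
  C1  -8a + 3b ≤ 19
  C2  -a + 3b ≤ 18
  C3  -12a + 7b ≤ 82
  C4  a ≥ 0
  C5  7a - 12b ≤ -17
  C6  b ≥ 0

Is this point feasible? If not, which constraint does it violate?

feasible

C1: 12 ≤ 19 ✓
C2: 12 ≤ 18 ✓
C3: 28 ≤ 82 ✓
C4: 0 ≥ 0 ✓
C5: -48 ≤ -17 ✓
C6: 4 ≥ 0 ✓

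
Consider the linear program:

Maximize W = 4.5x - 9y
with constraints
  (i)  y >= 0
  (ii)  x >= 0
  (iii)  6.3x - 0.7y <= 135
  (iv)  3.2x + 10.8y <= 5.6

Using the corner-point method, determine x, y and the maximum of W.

Extreme points and W = 4.5x - 9y:
  (0, 0) → W = 0
  (7/4, 0) → W = 63/8
  (0, 14/27) → W = -14/3

x = 1.75, y = 0, maximum W = 7.875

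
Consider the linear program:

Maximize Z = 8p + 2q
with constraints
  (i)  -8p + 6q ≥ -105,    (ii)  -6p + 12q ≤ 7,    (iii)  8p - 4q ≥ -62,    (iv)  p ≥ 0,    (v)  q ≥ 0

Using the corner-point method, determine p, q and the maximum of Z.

Feasible corners and Z = 8p + 2q:
  (217/10, 343/30) → Z = 2947/15
  (105/8, 0) → Z = 105
  (0, 7/12) → Z = 7/6
  (0, 0) → Z = 0

p = 217/10, q = 343/30, maximum Z = 2947/15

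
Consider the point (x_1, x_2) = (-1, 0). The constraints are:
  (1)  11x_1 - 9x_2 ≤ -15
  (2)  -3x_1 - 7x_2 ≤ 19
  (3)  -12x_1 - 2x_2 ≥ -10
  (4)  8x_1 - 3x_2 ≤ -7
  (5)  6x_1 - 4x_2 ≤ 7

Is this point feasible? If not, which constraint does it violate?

not feasible — violates (1)

Constraint (1): 11x_1 - 9x_2 = -11, which is not ≤ -15. All other constraints are satisfied.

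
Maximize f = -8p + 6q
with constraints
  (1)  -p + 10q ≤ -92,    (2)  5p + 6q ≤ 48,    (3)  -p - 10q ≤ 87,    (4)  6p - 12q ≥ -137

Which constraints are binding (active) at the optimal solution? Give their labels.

Vertices and f = -8p + 6q:
  (129/7, -103/14) → f = -1341/7
  (5/2, -179/20) → f = -737/10
  (501/22, -483/44) → f = -5457/22

The maximum is at (5/2, -179/20). Substituting into each constraint, equality holds for (1) and (3); the remaining constraints have slack.

(1) and (3)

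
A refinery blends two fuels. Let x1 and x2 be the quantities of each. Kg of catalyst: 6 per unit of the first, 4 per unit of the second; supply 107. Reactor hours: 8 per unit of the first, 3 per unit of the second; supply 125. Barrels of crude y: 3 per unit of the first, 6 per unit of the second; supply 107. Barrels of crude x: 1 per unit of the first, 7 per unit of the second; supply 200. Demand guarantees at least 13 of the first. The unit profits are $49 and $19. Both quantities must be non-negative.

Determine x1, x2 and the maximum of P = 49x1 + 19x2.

x1 = 13, x2 = 7, maximum P = 770

Corner points and P = 49x1 + 19x2:
  (125/8, 0) → P = 6125/8
  (13, 0) → P = 637
  (13, 7) → P = 770

At the optimal vertex, 8x1 + 3x2 = 125 and x1 = 13.
Solving simultaneously gives x1 = 13, x2 = 7.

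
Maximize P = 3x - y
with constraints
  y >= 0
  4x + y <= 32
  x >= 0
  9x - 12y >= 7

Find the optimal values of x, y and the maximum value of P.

x = 8, y = 0, maximum P = 24

Vertices and P = 3x - y:
  (8, 0) → P = 24
  (7/9, 0) → P = 7/3
  (391/57, 260/57) → P = 913/57

At the optimal vertex, y = 0 and 4x + y = 32.
Solving simultaneously gives x = 8, y = 0.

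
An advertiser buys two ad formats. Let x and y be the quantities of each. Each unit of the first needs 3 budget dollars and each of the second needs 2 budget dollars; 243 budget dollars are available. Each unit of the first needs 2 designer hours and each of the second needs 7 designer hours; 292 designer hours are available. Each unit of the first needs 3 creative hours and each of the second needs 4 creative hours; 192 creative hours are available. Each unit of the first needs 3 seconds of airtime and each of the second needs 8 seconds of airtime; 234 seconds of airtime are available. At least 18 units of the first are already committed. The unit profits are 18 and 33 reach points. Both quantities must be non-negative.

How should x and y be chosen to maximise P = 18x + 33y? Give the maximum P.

x = 50, y = 21/2, maximum P = 2493/2

Corner points and P = 18x + 33y:
  (64, 0) → P = 1152
  (18, 0) → P = 324
  (50, 21/2) → P = 2493/2
  (18, 45/2) → P = 2133/2

The optimum lies where 3x + 4y = 192 and 3x + 8y = 234.
Solving simultaneously gives x = 50, y = 21/2.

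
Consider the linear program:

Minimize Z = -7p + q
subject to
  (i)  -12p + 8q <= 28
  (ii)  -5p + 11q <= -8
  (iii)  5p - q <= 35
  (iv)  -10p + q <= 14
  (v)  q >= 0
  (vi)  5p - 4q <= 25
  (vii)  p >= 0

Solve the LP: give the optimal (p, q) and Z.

Corner points and Z = -7p + q:
  (8/5, 0) → Z = -56/5
  (243/35, 17/7) → Z = -1616/35
  (5, 0) → Z = -35

p = 243/35, q = 17/7, minimum Z = -1616/35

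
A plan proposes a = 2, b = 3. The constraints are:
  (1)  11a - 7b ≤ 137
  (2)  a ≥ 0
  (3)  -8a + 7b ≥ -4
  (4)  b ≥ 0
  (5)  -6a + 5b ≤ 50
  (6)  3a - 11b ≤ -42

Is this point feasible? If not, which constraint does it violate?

Constraint (6): 3a - 11b = -27, which is not ≤ -42. All other constraints are satisfied.

not feasible — violates (6)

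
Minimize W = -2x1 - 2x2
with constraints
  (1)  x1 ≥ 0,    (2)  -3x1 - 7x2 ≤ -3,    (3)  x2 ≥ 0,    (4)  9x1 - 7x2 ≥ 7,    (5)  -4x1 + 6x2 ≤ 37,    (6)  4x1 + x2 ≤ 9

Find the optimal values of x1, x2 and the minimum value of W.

x1 = 70/37, x2 = 53/37, minimum W = -246/37

Extreme points and W = -2x1 - 2x2:
  (1, 0) → W = -2
  (5/6, 1/14) → W = -38/21
  (9/4, 0) → W = -9/2
  (70/37, 53/37) → W = -246/37

The optimum lies where 9x1 - 7x2 = 7 and 4x1 + x2 = 9.
Solving simultaneously gives x1 = 70/37, x2 = 53/37.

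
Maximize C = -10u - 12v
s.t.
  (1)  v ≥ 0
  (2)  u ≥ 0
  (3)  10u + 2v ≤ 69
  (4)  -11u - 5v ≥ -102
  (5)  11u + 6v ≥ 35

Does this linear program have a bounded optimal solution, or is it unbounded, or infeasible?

Extreme points and C = -10u - 12v:
  (69/10, 0) → C = -69
  (35/11, 0) → C = -350/11
  (0, 102/5) → C = -1224/5
  (0, 35/6) → C = -70
  (141/28, 261/28) → C = -2271/14
The feasible region has finitely many vertices and no improving ray; the maximum is -350/11 at (35/11, 0).

bounded optimum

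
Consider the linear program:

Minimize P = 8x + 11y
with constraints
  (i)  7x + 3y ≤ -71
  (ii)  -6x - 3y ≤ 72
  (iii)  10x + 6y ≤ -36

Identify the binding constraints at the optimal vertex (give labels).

(i) and (ii)

Extreme points and P = 8x + 11y:
  (1, -26) → P = -278
  (-53/2, 229/6) → P = 1247/6
  (-54, 84) → P = 492

The minimum is at (1, -26). Substituting into each constraint, equality holds for (i) and (ii); the remaining constraints have slack.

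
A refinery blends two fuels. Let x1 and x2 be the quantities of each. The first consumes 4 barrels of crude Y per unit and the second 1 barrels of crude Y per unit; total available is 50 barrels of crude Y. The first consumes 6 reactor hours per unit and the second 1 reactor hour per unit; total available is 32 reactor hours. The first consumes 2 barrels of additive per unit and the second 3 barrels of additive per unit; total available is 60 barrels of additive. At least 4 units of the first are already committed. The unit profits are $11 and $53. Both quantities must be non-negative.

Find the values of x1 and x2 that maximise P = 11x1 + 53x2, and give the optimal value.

x1 = 4, x2 = 8, maximum P = 468

Feasible corners and P = 11x1 + 53x2:
  (16/3, 0) → P = 176/3
  (4, 0) → P = 44
  (4, 8) → P = 468

The binding constraints are 6x1 + x2 = 32 and x1 = 4.
Solving simultaneously gives x1 = 4, x2 = 8.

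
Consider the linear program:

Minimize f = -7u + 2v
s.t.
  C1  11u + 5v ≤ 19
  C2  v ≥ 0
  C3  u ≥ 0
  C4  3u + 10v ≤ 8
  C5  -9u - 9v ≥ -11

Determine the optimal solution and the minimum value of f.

u = 11/9, v = 0, minimum f = -77/9

Feasible corners and f = -7u + 2v:
  (0, 0) → f = 0
  (11/9, 0) → f = -77/9
  (0, 4/5) → f = 8/5
  (38/63, 13/21) → f = -188/63

The optimum lies where v = 0 and -9u - 9v = -11.
Solving simultaneously gives u = 11/9, v = 0.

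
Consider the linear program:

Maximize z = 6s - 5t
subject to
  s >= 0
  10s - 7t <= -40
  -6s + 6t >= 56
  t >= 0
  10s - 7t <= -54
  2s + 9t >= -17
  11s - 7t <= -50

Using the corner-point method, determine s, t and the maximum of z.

s = 34/9, t = 118/9, maximum z = -386/9

Vertices and z = 6s - 5t:
  (0, 28/3) → z = -140/3
  (34/9, 118/9) → z = -386/9
  (4, 94/7) → z = -302/7
The feasible region is unbounded (it extends along (0, 1), (7, 11)), but z strictly decreases along every unbounded feasible direction, so there is no improving ray and the maximum is attained at a vertex.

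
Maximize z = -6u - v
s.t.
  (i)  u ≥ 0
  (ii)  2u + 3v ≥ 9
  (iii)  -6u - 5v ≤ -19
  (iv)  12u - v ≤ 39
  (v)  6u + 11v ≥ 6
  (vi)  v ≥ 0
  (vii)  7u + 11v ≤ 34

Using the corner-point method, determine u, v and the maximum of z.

u = 39/31, v = 71/31, maximum z = -305/31

At the optimal vertex, -6u - 5v = -19 and 7u + 11v = 34.
Solving simultaneously gives u = 39/31, v = 71/31.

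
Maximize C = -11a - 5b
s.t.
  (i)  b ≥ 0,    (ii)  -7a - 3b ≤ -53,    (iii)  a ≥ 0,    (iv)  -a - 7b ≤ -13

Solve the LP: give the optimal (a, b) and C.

a = 166/23, b = 19/23, maximum C = -1921/23

Corner points and C = -11a - 5b:
  (13, 0) → C = -143
  (0, 53/3) → C = -265/3
  (166/23, 19/23) → C = -1921/23
The feasible region is unbounded (it extends along (0, 1), (1, 0)), but C strictly decreases along every unbounded feasible direction, so there is no improving ray and the maximum is attained at a vertex.

The binding constraints are -7a - 3b = -53 and -a - 7b = -13.
Solving simultaneously gives a = 166/23, b = 19/23.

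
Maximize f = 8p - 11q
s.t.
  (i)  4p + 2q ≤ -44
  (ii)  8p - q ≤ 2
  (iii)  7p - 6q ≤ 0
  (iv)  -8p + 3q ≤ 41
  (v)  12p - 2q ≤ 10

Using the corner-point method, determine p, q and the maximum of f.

p = -82/9, q = -287/27, maximum f = 1189/27

Corner points and f = 8p - 11q:
  (-132/19, -154/19) → f = 638/19
  (-107/14, -47/7) → f = 89/7
  (-82/9, -287/27) → f = 1189/27

The optimum lies where 7p - 6q = 0 and -8p + 3q = 41.
Solving simultaneously gives p = -82/9, q = -287/27.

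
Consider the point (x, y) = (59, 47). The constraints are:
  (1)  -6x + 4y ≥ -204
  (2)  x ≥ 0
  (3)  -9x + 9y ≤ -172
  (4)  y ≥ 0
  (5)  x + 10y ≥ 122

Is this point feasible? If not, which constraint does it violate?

not feasible — violates (3)

Constraint (3): -9x + 9y = -108, which is not ≤ -172. All other constraints are satisfied.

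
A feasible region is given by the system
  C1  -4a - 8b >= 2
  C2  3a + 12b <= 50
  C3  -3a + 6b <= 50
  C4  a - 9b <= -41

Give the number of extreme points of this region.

3

Of the 6 pairwise boundary intersections, those satisfying every inequality are:
  (-103/12, 97/24)
  (-173/22, 81/22)
  (-68/7, 73/21)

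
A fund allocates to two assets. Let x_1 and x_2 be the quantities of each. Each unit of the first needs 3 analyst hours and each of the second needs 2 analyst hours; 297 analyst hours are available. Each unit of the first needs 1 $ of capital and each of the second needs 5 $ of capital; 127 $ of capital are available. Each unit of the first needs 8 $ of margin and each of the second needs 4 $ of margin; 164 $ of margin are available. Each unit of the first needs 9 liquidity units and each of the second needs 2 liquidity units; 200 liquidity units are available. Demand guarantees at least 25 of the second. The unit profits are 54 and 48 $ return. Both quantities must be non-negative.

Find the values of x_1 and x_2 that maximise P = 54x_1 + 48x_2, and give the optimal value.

x_1 = 2, x_2 = 25, maximum P = 1308

Corner points and P = 54x_1 + 48x_2:
  (0, 127/5) → P = 6096/5
  (0, 25) → P = 1200
  (2, 25) → P = 1308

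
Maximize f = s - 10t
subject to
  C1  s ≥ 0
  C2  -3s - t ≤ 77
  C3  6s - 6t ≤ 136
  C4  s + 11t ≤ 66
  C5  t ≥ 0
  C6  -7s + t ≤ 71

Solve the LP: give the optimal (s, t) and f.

s = 68/3, t = 0, maximum f = 68/3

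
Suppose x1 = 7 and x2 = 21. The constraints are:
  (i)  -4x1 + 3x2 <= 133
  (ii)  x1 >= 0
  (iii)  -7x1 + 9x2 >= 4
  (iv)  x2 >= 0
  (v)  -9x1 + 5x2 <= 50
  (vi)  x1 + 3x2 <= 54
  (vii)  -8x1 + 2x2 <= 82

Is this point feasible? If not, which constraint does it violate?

Constraint (vi): x1 + 3x2 = 70, which is not ≤ 54. All other constraints are satisfied.

not feasible — violates (vi)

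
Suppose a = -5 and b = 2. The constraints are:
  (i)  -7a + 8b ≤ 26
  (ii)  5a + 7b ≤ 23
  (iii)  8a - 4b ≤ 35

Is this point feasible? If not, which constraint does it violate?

Constraint (i): -7a + 8b = 51, which is not ≤ 26. All other constraints are satisfied.

not feasible — violates (i)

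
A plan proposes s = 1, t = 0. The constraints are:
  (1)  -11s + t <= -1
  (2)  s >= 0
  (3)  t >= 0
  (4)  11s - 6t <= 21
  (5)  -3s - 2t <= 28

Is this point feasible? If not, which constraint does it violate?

(1): -11 ≤ -1 ✓
(2): 1 ≥ 0 ✓
(3): 0 ≥ 0 ✓
(4): 11 ≤ 21 ✓
(5): -3 ≤ 28 ✓

feasible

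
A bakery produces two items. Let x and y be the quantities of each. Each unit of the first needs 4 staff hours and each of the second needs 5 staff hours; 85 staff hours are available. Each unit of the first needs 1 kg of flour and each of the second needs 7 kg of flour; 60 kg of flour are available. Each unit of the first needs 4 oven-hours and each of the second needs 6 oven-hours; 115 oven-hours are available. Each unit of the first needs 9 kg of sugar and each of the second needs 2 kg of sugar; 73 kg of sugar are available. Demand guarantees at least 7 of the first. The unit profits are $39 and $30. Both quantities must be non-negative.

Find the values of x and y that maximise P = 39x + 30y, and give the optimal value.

Extreme points and P = 39x + 30y:
  (73/9, 0) → P = 949/3
  (7, 0) → P = 273
  (7, 5) → P = 423

x = 7, y = 5, maximum P = 423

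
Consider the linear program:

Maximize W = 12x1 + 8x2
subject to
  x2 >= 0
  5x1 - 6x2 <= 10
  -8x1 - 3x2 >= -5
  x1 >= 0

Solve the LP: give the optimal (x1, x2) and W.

Vertices and W = 12x1 + 8x2:
  (5/8, 0) → W = 15/2
  (0, 0) → W = 0
  (0, 5/3) → W = 40/3

The optimum lies where -8x1 - 3x2 = -5 and x1 = 0.
Solving simultaneously gives x1 = 0, x2 = 5/3.

x1 = 0, x2 = 5/3, maximum W = 40/3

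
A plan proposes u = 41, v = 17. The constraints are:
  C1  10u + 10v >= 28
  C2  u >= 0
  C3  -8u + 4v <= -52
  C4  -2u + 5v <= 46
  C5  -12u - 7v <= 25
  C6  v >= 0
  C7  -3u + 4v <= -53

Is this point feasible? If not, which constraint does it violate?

feasible

C1: 580 ≥ 28 ✓
C2: 41 ≥ 0 ✓
C3: -260 ≤ -52 ✓
C4: 3 ≤ 46 ✓
C5: -611 ≤ 25 ✓
C6: 17 ≥ 0 ✓
C7: -55 ≤ -53 ✓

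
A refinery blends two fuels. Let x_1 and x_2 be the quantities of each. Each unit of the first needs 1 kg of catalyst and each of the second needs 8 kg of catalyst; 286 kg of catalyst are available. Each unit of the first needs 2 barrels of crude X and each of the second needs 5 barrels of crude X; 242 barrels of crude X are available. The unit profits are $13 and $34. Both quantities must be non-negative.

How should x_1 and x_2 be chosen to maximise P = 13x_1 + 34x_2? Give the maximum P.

x_1 = 46, x_2 = 30, maximum P = 1618

Feasible corners and P = 13x_1 + 34x_2:
  (0, 0) → P = 0
  (0, 143/4) → P = 2431/2
  (121, 0) → P = 1573
  (46, 30) → P = 1618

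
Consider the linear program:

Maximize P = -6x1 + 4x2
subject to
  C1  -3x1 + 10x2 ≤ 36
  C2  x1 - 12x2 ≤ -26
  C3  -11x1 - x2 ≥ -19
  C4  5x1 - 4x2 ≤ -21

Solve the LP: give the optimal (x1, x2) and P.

Corner points and P = -6x1 + 4x2:
  (-86/13, 21/13) → P = 600/13
  (-33/19, 117/38) → P = 432/19
  (-37/14, 109/56) → P = 331/14

x1 = -86/13, x2 = 21/13, maximum P = 600/13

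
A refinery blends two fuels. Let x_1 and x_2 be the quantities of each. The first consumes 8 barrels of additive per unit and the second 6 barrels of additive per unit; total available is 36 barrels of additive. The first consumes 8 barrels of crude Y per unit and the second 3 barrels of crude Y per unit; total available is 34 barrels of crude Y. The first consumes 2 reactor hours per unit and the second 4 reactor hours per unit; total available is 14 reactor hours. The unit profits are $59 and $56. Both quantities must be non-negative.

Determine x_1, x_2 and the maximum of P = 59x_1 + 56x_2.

x_1 = 3, x_2 = 2, maximum P = 289

Feasible corners and P = 59x_1 + 56x_2:
  (0, 0) → P = 0
  (0, 7/2) → P = 196
  (17/4, 0) → P = 1003/4
  (4, 2/3) → P = 820/3
  (3, 2) → P = 289

The optimum lies where 8x_1 + 6x_2 = 36 and 2x_1 + 4x_2 = 14.
Solving simultaneously gives x_1 = 3, x_2 = 2.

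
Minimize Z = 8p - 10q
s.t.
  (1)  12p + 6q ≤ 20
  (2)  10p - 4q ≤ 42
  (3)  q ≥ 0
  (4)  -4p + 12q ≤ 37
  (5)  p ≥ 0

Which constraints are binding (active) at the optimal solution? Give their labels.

Feasible corners and Z = 8p - 10q:
  (5/3, 0) → Z = 40/3
  (3/28, 131/42) → Z = -91/3
  (0, 0) → Z = 0
  (0, 37/12) → Z = -185/6

The minimum is at (0, 37/12). Substituting into each constraint, equality holds for (4) and (5); the remaining constraints have slack.

(4) and (5)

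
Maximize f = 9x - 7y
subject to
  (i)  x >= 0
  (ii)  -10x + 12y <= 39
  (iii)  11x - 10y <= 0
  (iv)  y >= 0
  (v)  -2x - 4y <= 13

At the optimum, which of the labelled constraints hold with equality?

(ii) and (iii)

Corner points and f = 9x - 7y:
  (0, 13/4) → f = -91/4
  (0, 0) → f = 0
  (195/16, 429/32) → f = 507/32

The maximum is at (195/16, 429/32). Substituting into each constraint, equality holds for (ii) and (iii); the remaining constraints have slack.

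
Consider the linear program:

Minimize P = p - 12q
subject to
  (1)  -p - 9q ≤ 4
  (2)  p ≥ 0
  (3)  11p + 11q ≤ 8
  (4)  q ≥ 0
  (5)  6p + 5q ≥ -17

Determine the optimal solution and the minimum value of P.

p = 0, q = 8/11, minimum P = -96/11

Feasible corners and P = p - 12q:
  (0, 8/11) → P = -96/11
  (0, 0) → P = 0
  (8/11, 0) → P = 8/11

At the optimal vertex, p = 0 and 11p + 11q = 8.
Solving simultaneously gives p = 0, q = 8/11.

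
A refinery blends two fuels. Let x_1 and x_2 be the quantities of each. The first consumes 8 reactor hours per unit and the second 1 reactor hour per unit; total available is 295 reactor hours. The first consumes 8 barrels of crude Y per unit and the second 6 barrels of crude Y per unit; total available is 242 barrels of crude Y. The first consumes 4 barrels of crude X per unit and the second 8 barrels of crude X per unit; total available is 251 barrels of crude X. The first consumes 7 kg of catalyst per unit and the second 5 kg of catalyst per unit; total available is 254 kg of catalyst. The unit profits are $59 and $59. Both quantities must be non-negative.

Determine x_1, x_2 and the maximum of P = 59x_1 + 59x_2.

x_1 = 43/4, x_2 = 26, maximum P = 8673/4

Extreme points and P = 59x_1 + 59x_2:
  (0, 0) → P = 0
  (0, 251/8) → P = 14809/8
  (121/4, 0) → P = 7139/4
  (43/4, 26) → P = 8673/4

At the optimal vertex, 8x_1 + 6x_2 = 242 and 4x_1 + 8x_2 = 251.
Solving simultaneously gives x_1 = 43/4, x_2 = 26.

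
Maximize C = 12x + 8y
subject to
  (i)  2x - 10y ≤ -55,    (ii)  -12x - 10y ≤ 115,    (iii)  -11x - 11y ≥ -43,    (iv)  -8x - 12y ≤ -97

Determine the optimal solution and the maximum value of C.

x = -551/44, y = 723/44, maximum C = -207/11

Vertices and C = 12x + 8y:
  (-1695/22, 1781/22) → C = -3046/11
  (-1175/32, 521/16) → C = -1441/8
  (-551/44, 723/44) → C = -207/11

At the optimal vertex, -11x - 11y = -43 and -8x - 12y = -97.
Solving simultaneously gives x = -551/44, y = 723/44.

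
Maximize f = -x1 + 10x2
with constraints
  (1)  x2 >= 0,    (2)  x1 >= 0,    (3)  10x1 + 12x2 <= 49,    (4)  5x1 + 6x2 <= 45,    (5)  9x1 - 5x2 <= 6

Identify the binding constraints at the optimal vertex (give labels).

Extreme points and f = -x1 + 10x2:
  (0, 0) → f = 0
  (2/3, 0) → f = -2/3
  (0, 49/12) → f = 245/6
  (317/158, 381/158) → f = 3493/158

The maximum is at (0, 49/12). Substituting into each constraint, equality holds for (2) and (3); the remaining constraints have slack.

(2) and (3)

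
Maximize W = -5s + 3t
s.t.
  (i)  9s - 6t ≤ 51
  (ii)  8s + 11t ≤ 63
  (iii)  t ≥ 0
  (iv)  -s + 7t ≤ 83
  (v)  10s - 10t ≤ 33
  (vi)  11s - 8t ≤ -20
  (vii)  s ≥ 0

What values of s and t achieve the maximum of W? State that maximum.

Feasible corners and W = -5s + 3t:
  (284/185, 853/185) → W = 1139/185
  (0, 63/11) → W = 189/11
  (0, 5/2) → W = 15/2

The optimum lies where 8s + 11t = 63 and s = 0.
Solving simultaneously gives s = 0, t = 63/11.

s = 0, t = 63/11, maximum W = 189/11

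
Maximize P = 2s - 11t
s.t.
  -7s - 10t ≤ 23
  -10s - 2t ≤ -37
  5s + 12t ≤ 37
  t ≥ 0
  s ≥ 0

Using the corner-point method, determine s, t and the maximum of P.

s = 37/5, t = 0, maximum P = 74/5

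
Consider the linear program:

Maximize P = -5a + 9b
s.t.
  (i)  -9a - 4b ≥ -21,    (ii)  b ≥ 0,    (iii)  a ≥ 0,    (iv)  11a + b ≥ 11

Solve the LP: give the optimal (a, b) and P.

a = 23/35, b = 132/35, maximum P = 1073/35

Feasible corners and P = -5a + 9b:
  (7/3, 0) → P = -35/3
  (23/35, 132/35) → P = 1073/35
  (1, 0) → P = -5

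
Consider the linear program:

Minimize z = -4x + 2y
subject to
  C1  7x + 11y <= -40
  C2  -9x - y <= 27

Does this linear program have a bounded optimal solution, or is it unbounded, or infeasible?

From the feasible point (-257/92, -171/92), moving in the direction (1, -9) keeps every constraint satisfied while z decreases without bound.

unbounded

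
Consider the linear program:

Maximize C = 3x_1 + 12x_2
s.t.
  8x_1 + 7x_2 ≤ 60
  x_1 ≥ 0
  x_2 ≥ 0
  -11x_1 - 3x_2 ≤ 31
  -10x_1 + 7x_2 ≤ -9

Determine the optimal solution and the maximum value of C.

Extreme points and C = 3x_1 + 12x_2:
  (15/2, 0) → C = 45/2
  (23/6, 88/21) → C = 865/14
  (9/10, 0) → C = 27/10

The optimum lies where 8x_1 + 7x_2 = 60 and -10x_1 + 7x_2 = -9.
Solving simultaneously gives x_1 = 23/6, x_2 = 88/21.

x_1 = 23/6, x_2 = 88/21, maximum C = 865/14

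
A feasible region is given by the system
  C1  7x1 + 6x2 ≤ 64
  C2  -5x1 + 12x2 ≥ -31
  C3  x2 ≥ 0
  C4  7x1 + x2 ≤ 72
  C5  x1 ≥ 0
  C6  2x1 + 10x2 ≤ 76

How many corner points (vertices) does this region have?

5

Intersecting each pair of boundary lines and keeping only the points that satisfy every inequality leaves:
  (159/19, 103/114)
  (92/29, 202/29)
  (31/5, 0)
  (0, 0)
  (0, 38/5)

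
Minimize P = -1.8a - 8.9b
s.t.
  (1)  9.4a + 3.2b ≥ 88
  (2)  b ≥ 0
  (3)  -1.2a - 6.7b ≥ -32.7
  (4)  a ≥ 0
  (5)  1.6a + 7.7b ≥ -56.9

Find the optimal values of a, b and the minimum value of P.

a = 27.25, b = 0, minimum P = -49.05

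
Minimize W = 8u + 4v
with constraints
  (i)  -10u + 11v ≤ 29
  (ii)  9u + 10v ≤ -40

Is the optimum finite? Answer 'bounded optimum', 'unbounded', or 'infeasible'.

From the feasible point (-730/199, -139/199), moving in the direction (-11, -10) keeps every constraint satisfied while W decreases without bound.

unbounded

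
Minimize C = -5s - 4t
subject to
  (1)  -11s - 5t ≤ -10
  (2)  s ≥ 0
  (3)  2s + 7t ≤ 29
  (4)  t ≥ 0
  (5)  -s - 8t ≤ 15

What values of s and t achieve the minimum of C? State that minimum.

Feasible corners and C = -5s - 4t:
  (0, 2) → C = -8
  (10/11, 0) → C = -50/11
  (0, 29/7) → C = -116/7
  (29/2, 0) → C = -145/2

s = 29/2, t = 0, minimum C = -145/2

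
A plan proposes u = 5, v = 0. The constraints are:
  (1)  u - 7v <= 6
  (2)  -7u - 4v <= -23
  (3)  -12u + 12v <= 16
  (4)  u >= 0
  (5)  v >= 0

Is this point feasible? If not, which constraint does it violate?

(1): 5 ≤ 6 ✓
(2): -35 ≤ -23 ✓
(3): -60 ≤ 16 ✓
(4): 5 ≥ 0 ✓
(5): 0 ≥ 0 ✓

feasible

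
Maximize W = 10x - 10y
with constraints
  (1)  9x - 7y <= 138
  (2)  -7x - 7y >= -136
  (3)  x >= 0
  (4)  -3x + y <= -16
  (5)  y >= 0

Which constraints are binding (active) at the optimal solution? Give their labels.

Vertices and W = 10x - 10y:
  (137/8, 129/56) → W = 2075/14
  (46/3, 0) → W = 460/3
  (62/7, 74/7) → W = -120/7
  (16/3, 0) → W = 160/3

The maximum is at (46/3, 0). Substituting into each constraint, equality holds for (1) and (5); the remaining constraints have slack.

(1) and (5)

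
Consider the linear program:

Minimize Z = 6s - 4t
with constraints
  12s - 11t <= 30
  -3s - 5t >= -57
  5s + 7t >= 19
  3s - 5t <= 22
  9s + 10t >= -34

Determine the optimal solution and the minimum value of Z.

Feasible corners and Z = 6s - 4t:
  (259/31, 198/31) → Z = 762/31
  (419/139, 78/139) → Z = 2202/139
  (-148/3, 41) → Z = -460
  (-428/13, 341/13) → Z = -3932/13

At the optimal vertex, -3s - 5t = -57 and 9s + 10t = -34.
Solving simultaneously gives s = -148/3, t = 41.

s = -148/3, t = 41, minimum Z = -460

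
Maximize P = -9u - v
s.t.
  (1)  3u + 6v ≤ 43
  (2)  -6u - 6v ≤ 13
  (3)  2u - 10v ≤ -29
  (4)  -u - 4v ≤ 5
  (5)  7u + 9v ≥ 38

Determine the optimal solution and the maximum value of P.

Extreme points and P = -9u - v:
  (128/21, 173/42) → P = -2477/42
  (-53/5, 187/15) → P = 1244/15
  (119/88, 279/88) → P = -675/44

u = -53/5, v = 187/15, maximum P = 1244/15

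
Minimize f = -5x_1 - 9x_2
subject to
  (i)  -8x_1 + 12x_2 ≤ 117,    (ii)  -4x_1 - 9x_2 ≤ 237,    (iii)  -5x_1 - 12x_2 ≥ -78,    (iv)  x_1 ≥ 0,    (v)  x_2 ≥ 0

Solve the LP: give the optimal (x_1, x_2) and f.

Vertices and f = -5x_1 - 9x_2:
  (0, 13/2) → f = -117/2
  (78/5, 0) → f = -78
  (0, 0) → f = 0

x_1 = 78/5, x_2 = 0, minimum f = -78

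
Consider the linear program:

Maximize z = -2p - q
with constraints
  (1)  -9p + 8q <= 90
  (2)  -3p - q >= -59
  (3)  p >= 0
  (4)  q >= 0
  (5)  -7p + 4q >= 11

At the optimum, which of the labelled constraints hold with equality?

Corner points and z = -2p - q:
  (382/33, 267/11) → z = -1565/33
  (0, 45/4) → z = -45/4
  (225/19, 446/19) → z = -896/19
  (0, 11/4) → z = -11/4

The maximum is at (0, 11/4). Substituting into each constraint, equality holds for (3) and (5); the remaining constraints have slack.

(3) and (5)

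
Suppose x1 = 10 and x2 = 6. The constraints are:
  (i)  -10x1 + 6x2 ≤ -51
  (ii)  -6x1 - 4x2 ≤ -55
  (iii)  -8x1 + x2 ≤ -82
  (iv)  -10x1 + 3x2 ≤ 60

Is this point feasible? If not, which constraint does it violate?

Constraint (iii): -8x1 + x2 = -74, which is not ≤ -82. All other constraints are satisfied.

not feasible — violates (iii)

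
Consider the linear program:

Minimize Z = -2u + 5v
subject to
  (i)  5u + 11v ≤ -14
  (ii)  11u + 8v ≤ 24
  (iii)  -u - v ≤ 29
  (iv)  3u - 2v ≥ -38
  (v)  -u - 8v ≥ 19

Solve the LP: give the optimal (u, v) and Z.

u = 256/3, v = -343/3, minimum Z = -2227/3

Vertices and Z = -2u + 5v:
  (376/81, -274/81) → Z = -2122/81
  (97/29, -81/29) → Z = -599/29
  (256/3, -343/3) → Z = -2227/3
  (-96/5, -49/5) → Z = -53/5
  (-171/13, -19/26) → Z = 589/26

At the optimal vertex, 11u + 8v = 24 and -u - v = 29.
Solving simultaneously gives u = 256/3, v = -343/3.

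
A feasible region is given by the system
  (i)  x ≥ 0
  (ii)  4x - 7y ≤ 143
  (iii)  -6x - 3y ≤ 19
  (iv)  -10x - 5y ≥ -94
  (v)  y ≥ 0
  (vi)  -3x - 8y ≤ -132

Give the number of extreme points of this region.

Of the 14 pairwise boundary intersections, those satisfying every inequality are:
  (0, 94/5)
  (0, 33/2)
  (92/65, 1038/65)

3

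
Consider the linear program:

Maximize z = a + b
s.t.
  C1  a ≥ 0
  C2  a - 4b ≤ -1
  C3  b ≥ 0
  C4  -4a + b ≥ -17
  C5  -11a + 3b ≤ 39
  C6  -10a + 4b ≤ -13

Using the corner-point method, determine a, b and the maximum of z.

a = 55/6, b = 59/3, maximum z = 173/6

At the optimal vertex, -4a + b = -17 and -10a + 4b = -13.
Solving simultaneously gives a = 55/6, b = 59/3.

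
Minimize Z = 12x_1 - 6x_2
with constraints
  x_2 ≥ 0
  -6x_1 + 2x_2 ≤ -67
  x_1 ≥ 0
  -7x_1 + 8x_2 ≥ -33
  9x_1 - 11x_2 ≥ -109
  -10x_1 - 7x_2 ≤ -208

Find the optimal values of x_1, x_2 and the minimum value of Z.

x_1 = 955/48, x_2 = 419/16, minimum Z = 653/8

Corner points and Z = 12x_1 - 6x_2:
  (955/48, 419/16) → Z = 653/8
  (885/62, 289/31) → Z = 3576/31
  (247, 212) → Z = 1692
  (1895/129, 1126/129) → Z = 5328/43

The binding constraints are -6x_1 + 2x_2 = -67 and 9x_1 - 11x_2 = -109.
Solving simultaneously gives x_1 = 955/48, x_2 = 419/16.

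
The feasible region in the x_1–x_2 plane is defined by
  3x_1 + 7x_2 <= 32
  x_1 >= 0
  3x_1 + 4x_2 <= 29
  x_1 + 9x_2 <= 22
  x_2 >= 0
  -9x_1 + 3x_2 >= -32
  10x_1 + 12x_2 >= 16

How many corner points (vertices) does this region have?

5

The feasible vertices (each the meet of two boundaries and inside every other half-plane) are:
  (0, 22/9)
  (0, 4/3)
  (59/14, 83/42)
  (32/9, 0)
  (8/5, 0)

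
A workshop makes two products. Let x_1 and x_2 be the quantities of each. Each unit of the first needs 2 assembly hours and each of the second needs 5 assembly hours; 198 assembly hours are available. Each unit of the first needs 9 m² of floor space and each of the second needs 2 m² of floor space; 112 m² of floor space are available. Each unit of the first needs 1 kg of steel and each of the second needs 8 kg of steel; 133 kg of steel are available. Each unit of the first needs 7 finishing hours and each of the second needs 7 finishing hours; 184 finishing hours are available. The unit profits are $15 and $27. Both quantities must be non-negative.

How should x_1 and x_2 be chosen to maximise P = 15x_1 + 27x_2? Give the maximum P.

Vertices and P = 15x_1 + 27x_2:
  (0, 0) → P = 0
  (0, 133/8) → P = 3591/8
  (112/9, 0) → P = 560/3
  (9, 31/2) → P = 1107/2

The binding constraints are 9x_1 + 2x_2 = 112 and x_1 + 8x_2 = 133.
Solving simultaneously gives x_1 = 9, x_2 = 31/2.

x_1 = 9, x_2 = 31/2, maximum P = 1107/2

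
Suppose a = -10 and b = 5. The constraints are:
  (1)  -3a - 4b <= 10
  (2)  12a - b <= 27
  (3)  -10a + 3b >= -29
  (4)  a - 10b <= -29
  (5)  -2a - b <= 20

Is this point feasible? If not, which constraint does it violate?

(1): 10 ≤ 10 ✓
(2): -125 ≤ 27 ✓
(3): 115 ≥ -29 ✓
(4): -60 ≤ -29 ✓
(5): 15 ≤ 20 ✓

feasible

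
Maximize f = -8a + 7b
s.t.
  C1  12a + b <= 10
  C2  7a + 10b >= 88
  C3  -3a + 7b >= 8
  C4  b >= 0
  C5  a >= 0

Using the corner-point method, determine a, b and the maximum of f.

a = 0, b = 10, maximum f = 70

Corner points and f = -8a + 7b:
  (12/113, 986/113) → f = 6806/113
  (0, 10) → f = 70
  (0, 44/5) → f = 308/5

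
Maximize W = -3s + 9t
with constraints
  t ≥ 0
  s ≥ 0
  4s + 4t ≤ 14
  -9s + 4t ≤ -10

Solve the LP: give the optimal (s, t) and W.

At the optimal vertex, 4s + 4t = 14 and -9s + 4t = -10.
Solving simultaneously gives s = 24/13, t = 43/26.

s = 24/13, t = 43/26, maximum W = 243/26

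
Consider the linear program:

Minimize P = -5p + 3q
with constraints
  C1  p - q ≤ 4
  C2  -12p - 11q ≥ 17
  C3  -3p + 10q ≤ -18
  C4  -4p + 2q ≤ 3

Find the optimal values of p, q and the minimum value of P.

p = 27/23, q = -65/23, minimum P = -330/23

Feasible corners and P = -5p + 3q:
  (27/23, -65/23) → P = -330/23
  (-11/2, -19/2) → P = -1
  (28/153, -89/51) → P = -941/153
  (-33/17, -81/34) → P = 87/34

The optimum lies where p - q = 4 and -12p - 11q = 17.
Solving simultaneously gives p = 27/23, q = -65/23.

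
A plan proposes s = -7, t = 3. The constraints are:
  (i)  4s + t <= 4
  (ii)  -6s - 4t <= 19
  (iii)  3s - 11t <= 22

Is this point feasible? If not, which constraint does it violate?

not feasible — violates (ii)

Constraint (ii): -6s - 4t = 30, which is not ≤ 19. All other constraints are satisfied.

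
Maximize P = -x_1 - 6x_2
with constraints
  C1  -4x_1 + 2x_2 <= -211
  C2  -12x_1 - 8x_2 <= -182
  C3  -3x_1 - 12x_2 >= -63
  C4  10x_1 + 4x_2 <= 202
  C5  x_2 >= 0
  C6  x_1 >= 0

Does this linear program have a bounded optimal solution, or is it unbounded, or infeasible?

The boundaries -12x_1 - 8x_2 = -182 and -3x_1 - 12x_2 = -63 meet at (14, 7/4), but that point violates -4x_1 + 2x_2 ≤ -211. Every candidate vertex is excluded by some other constraint, so the feasible region is empty.

infeasible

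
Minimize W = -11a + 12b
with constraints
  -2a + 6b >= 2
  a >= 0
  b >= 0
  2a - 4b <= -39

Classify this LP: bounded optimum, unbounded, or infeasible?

From the feasible point (0, 39/4), moving in the direction (4, 2) keeps every constraint satisfied while W decreases without bound.

unbounded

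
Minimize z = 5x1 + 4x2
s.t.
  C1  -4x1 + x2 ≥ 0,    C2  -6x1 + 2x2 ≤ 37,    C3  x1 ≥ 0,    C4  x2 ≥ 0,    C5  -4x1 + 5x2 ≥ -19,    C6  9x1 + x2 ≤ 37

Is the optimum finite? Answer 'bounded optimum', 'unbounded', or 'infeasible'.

Feasible corners and z = 5x1 + 4x2:
  (0, 0) → z = 0
  (37/13, 148/13) → z = 777/13
  (0, 37/2) → z = 74
  (37/24, 185/8) → z = 2405/24
The feasible region has finitely many vertices and no improving ray; the minimum is 0 at (0, 0).

bounded optimum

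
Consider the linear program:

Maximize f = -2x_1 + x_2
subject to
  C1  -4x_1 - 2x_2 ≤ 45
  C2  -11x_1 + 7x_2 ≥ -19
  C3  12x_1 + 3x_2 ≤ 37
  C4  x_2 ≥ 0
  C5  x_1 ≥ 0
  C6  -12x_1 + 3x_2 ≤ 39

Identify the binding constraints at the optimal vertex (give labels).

C3 and C5

Corner points and f = -2x_1 + x_2:
  (316/117, 179/117) → f = -151/39
  (19/11, 0) → f = -38/11
  (0, 37/3) → f = 37/3
  (0, 0) → f = 0

The maximum is at (0, 37/3). Substituting into each constraint, equality holds for C3 and C5; the remaining constraints have slack.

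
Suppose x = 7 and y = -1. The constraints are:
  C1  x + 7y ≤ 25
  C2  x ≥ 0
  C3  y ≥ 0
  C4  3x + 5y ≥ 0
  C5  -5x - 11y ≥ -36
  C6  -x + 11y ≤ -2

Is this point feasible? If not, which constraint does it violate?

Constraint C3: y = -1, which is not ≥ 0. All other constraints are satisfied.

not feasible — violates C3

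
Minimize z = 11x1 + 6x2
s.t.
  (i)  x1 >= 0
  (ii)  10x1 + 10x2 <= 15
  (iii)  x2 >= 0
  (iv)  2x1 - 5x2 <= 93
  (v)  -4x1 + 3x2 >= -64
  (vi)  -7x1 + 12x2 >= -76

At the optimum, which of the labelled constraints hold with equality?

Vertices and z = 11x1 + 6x2:
  (0, 3/2) → z = 9
  (0, 0) → z = 0
  (3/2, 0) → z = 33/2

The minimum is at (0, 0). Substituting into each constraint, equality holds for (i) and (iii); the remaining constraints have slack.

(i) and (iii)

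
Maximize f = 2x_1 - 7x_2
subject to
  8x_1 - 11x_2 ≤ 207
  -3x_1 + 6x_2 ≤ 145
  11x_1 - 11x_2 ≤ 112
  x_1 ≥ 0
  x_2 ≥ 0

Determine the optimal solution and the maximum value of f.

Feasible corners and f = 2x_1 - 7x_2:
  (2267/33, 1931/33) → f = -8983/33
  (0, 145/6) → f = -1015/6
  (112/11, 0) → f = 224/11
  (0, 0) → f = 0

The binding constraints are 11x_1 - 11x_2 = 112 and x_2 = 0.
Solving simultaneously gives x_1 = 112/11, x_2 = 0.

x_1 = 112/11, x_2 = 0, maximum f = 224/11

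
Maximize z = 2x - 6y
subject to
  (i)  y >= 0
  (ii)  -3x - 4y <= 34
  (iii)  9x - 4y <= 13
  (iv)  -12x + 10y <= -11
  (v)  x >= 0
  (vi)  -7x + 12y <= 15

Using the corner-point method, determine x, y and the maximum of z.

Corner points and z = 2x - 6y:
  (13/9, 0) → z = 26/9
  (11/12, 0) → z = 11/6
  (43/21, 19/14) → z = -85/21

The binding constraints are y = 0 and 9x - 4y = 13.
Solving simultaneously gives x = 13/9, y = 0.

x = 13/9, y = 0, maximum z = 26/9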